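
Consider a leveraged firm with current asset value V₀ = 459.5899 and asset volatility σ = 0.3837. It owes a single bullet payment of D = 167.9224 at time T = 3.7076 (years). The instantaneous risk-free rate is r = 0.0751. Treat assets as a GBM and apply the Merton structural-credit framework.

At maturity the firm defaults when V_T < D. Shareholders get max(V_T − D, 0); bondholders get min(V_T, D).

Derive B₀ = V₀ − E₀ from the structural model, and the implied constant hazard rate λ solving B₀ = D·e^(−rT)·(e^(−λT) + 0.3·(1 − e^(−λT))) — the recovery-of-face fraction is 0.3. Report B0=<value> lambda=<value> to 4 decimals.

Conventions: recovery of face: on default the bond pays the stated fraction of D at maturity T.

Work the structural quantities from V₀ = 459.5899 against face 167.9224:
d₁ = [ln(V₀/D) + (r + σ²/2)T] / (σ√T)
   = [ln(459.5899/167.9224) + (0.0751 + 0.5·0.3837²)·3.7076] / (0.3837·√3.7076)
   = [1.006833 + 0.551368] / 0.738819 = 2.109041
d₂ = d₁ − σ√T = 2.109041 − 0.738819 = 1.370222
N(d₁) = 0.982529,  N(d₂) = 0.914691,  e^(−rT) = 0.756963
E₀ = V₀·N(d₁) − D·e^(−rT)·N(d₂)
   = 459.5899·0.982529 − 167.9224·0.756963·0.914691 = 335.293262
B₀ = V₀ − E₀ = 459.5899 − 335.293262 = 124.296638
e^(−λT) = (B₀·e^(rT)/D − 0.3)/(1 − 0.3) = (124.2966·1.321068/167.9224 − 0.3)/0.7 = 0.96836892
λ = −ln(0.96836892)/3.7076 = 0.008669

B0=124.2966 lambda=0.0087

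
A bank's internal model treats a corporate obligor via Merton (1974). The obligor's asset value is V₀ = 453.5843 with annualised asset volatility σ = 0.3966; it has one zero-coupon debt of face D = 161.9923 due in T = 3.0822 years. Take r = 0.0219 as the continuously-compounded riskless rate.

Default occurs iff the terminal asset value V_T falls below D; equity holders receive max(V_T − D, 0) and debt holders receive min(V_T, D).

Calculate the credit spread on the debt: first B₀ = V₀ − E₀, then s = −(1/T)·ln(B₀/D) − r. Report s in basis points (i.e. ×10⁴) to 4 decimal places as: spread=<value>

Apply the equity-as-call identities (strike 161.9923, horizon 3.0822 years):
d₁ = [ln(V₀/D) + (r + σ²/2)T] / (σ√T)
   = [ln(453.5843/161.9923) + (0.0219 + 0.5·0.3966²)·3.0822] / (0.3966·√3.0822)
   = [1.029632 + 0.309902] / 0.696279 = 1.923848
d₂ = d₁ − σ√T = 1.923848 − 0.696279 = 1.227569
N(d₁) = 0.972813,  N(d₂) = 0.890196,  e^(−rT) = 0.934728
E₀ = V₀·N(d₁) − D·e^(−rT)·N(d₂)
   = 453.5843·0.972813 − 161.9923·0.934728·0.890196 = 306.460547
B₀ = V₀ − E₀ = 453.5843 − 306.460547 = 147.123753
spread = −(1/T)·ln(B₀/D) − r = −(1/3.0822)·ln(147.123753/161.9923) − 0.0219 = 0.00933571
in basis points: 0.00933571 × 10⁴ = 93.3571 bp

spread=93.3571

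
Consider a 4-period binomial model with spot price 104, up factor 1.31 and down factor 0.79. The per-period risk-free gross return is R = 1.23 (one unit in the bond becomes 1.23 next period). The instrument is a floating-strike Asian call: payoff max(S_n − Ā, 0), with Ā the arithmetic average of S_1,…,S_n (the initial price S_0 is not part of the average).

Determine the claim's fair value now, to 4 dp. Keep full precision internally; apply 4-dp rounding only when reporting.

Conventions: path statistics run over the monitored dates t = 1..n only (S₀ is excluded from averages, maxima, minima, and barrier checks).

No-arbitrage gives p* = (R−d)/(u−d) = 0.8462: enumerate every path, weight its payoff by its p*-probability, and discount by R^4.
Enumerate all 2^4 = 16 price paths (U = up ×1.31, D = down ×0.79); each path with k up-moves has probability p*^k·(1−p*)^(4−k).
DDDD: Ā=59.7126, payoff=0.0000, prob=0.000560
UDDD: Ā=99.0172, payoff=0.0000, prob=0.003081
DUDD: Ā=85.4972, payoff=0.0000, prob=0.003081
UUDD: Ā=141.7738, payoff=0.0000, prob=0.016946
DDUD: Ā=74.8164, payoff=0.0000, prob=0.003081
UDUD: Ā=124.0626, payoff=0.0000, prob=0.016946
DUUD: Ā=110.5426, payoff=0.8433, prob=0.016946
UUUD: Ā=183.3048, payoff=1.3984, prob=0.093204
DDDU: Ā=66.3785, payoff=0.7931, prob=0.003081
UDDU: Ā=110.0707, payoff=1.3152, prob=0.016946
DUDU: Ā=96.5507, payoff=14.8352, prob=0.016946
UUDU: Ā=160.1031, payoff=24.6001, prob=0.093204
DDUU: Ā=85.8699, payoff=25.5160, prob=0.016946
UDUU: Ā=142.3919, payoff=42.3113, prob=0.093204
DUUU: Ā=128.8719, payoff=55.8313, prob=0.093204
UUUU: Ā=213.6989, payoff=92.5810, prob=0.512622
Price = Σ prob·payoff / R^4 = 59.752314 / 2.288866 = 26.1056

price = 26.1056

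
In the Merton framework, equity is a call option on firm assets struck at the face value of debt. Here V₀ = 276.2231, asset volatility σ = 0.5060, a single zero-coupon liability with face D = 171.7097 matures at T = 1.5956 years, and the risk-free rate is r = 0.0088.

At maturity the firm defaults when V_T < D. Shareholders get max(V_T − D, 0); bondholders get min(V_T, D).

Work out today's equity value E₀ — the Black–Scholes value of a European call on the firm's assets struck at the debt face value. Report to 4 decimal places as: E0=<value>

Work the structural quantities from V₀ = 276.2231 against face 171.7097:
d₁ = [ln(V₀/D) + (r + σ²/2)T] / (σ√T)
   = [ln(276.2231/171.7097) + (0.0088 + 0.5·0.5060²)·1.5956] / (0.5060·√1.5956)
   = [0.475404 + 0.218307] / 0.639164 = 1.085340
d₂ = d₁ − σ√T = 1.085340 − 0.639164 = 0.446175
N(d₁) = 0.861114,  N(d₂) = 0.672265,  e^(−rT) = 0.986057
E₀ = V₀·N(d₁) − D·e^(−rT)·N(d₂)
   = 276.2231·0.861114 − 171.7097·0.986057·0.672265 = 124.034833

E0=124.0348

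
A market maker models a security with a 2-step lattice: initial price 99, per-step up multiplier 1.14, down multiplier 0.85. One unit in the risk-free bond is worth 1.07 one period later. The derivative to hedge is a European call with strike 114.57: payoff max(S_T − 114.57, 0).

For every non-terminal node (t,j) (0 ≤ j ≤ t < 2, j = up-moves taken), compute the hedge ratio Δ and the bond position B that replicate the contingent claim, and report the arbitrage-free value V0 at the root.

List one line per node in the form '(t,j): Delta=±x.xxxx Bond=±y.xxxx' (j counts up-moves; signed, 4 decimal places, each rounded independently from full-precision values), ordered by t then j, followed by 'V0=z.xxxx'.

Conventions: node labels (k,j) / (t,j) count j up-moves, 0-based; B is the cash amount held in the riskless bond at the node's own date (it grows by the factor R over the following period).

Since d<R<u, set p* = (R−d)/(u−d) = 0.7586; price each node as the discounted p*-expectation of its children.
Payoffs at expiry: V(2,0)=0.0000, V(2,1)=0.0000, V(2,2)=14.0904
(1,0): S=84.1500. Δ = (V_up−V_dn)/(S_up−S_dn) = (0.0000−0.0000)/(95.9310−71.5275) = 0.0000. V = [p*·0.0000 + (1−p*)·0.0000]/1.07 = 0.0000. B = V − Δ·S = 0.0000.
(1,1): S=112.8600. Δ = (V_up−V_dn)/(S_up−S_dn) = (14.0904−0.0000)/(128.6604−95.9310) = 0.4305. V = [p*·14.0904 + (1−p*)·0.0000]/1.07 = 9.9900. B = V − Δ·S = -38.5976.
(0,0): S=99.0000. Δ = (V_up−V_dn)/(S_up−S_dn) = (9.9900−0.0000)/(112.8600−84.1500) = 0.3480. V = [p*·9.9900 + (1−p*)·0.0000]/1.07 = 7.0828. B = V − Δ·S = -27.3654.
Verification: the root portfolio costs Δ(0,0)·S0 + B(0,0) = 7.0828, matching V0.

(0,0): Delta=0.3480 Bond=-27.3654
(1,0): Delta=0.0000 Bond=0.0000
(1,1): Delta=0.4305 Bond=-38.5976
V0=7.0828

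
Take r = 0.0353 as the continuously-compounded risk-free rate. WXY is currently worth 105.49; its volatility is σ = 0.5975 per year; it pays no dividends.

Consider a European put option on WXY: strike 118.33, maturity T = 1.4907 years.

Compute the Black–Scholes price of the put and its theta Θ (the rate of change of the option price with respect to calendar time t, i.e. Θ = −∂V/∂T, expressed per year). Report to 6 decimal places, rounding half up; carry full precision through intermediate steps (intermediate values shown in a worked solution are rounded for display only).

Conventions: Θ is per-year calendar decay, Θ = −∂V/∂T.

price = 34.492988
Θ = -7.233541

σ√T = 0.5975·√1.4907 = 0.729513
d₁ = (ln(S/K) + (r+σ²/2)T) / (σ√T) = (ln(105.49/118.33) + (0.0353+0.5975²/2)·1.4907) / 0.729513 = (-0.114861 + 0.318716) / 0.729513 = 0.279440
d₂ = d₁ − σ√T = 0.279440 − 0.729513 = -0.450073
e^{−rT} = 0.948739
N(−d₁) = 0.389954,  N(−d₂) = 0.673671
Put price V = K·e^{−rT}·N(−d₂) − S·N(−d₁) = 75.629190 − 41.136202 = 34.492988
φ(d₁) = (1/√(2π))·e^{−d₁²/2} = 0.383666
Θ = −S·φ(d₁)·σ/(2√T) + r·K·e^{−rT}·N(−d₂) = −9.903252 + 2.669710 = -7.233541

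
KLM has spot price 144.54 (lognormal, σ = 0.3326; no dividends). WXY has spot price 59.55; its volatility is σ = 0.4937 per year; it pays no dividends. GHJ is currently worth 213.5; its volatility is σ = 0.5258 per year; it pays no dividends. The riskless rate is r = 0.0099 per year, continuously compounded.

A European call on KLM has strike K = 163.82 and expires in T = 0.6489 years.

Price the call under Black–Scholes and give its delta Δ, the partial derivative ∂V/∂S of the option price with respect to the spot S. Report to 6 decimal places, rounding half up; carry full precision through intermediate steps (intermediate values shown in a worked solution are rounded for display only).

price = 8.830945
Δ = 0.378508

σ√T = 0.3326·√0.6489 = 0.267924
d₁ = (ln(S/K) + (r+σ²/2)T) / (σ√T) = (ln(144.54/163.82) + (0.0099+0.3326²/2)·0.6489) / 0.267924 = (-0.125212 + 0.042316) / 0.267924 = -0.309403
d₂ = d₁ − σ√T = -0.309403 − 0.267924 = -0.577326
e^{−rT} = 0.993596
N(d₁) = 0.378508,  N(d₂) = 0.281859
Call price V = S·N(d₁) − K·e^{−rT}·N(d₂) = 54.709490 − 45.878545 = 8.830945
Δ = N(d₁) = 0.378508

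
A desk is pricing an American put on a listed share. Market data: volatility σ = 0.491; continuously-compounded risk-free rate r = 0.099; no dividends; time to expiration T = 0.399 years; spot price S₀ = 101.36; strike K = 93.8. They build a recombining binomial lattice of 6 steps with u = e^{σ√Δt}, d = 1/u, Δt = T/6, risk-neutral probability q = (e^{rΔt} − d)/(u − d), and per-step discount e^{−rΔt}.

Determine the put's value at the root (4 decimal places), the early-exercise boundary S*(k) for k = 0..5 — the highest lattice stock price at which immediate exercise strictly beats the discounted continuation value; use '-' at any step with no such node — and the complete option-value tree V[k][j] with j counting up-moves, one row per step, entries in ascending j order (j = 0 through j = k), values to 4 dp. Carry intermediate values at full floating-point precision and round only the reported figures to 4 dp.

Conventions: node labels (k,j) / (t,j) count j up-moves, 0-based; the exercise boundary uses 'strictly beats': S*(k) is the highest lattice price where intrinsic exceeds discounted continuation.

Δt=0.06650  u=1.13498  d=0.88107  q=0.49440  discount=0.99344
step 6 (expiry): payoffs max(K−S,0) = 46.3832 32.7184 15.1156 0.0000 0.0000 0.0000 0.0000
step 5: (k=5,j=0): S=53.8172, K−S=39.9828, hold=39.3673 ⇒ V=39.9828 exercise | (k=5,j=1): S=69.3265, K−S=24.4735, hold=23.8580 ⇒ V=24.4735 exercise | (k=5,j=2): S=89.3054, K−S=4.4946, hold=7.5923 ⇒ V=7.5923 continue | (k=5,j=3): S=115.0418, K−S=0.0000, hold=0.0000 ⇒ V=0.0000 continue | (k=5,j=4): S=148.1951, K−S=0.0000, hold=0.0000 ⇒ V=0.0000 continue | (k=5,j=5): S=190.9027, K−S=0.0000, hold=0.0000 ⇒ V=0.0000 continue  boundary S*=69.3265
step 4: (k=4,j=0): S=61.0816, K−S=32.7184, hold=32.1029 ⇒ V=32.7184 exercise | (k=4,j=1): S=78.6844, K−S=15.1156, hold=16.0216 ⇒ V=16.0216 continue | (k=4,j=2): S=101.3600, K−S=0.0000, hold=3.8135 ⇒ V=3.8135 continue | (k=4,j=3): S=130.5704, K−S=0.0000, hold=0.0000 ⇒ V=0.0000 continue | (k=4,j=4): S=168.1988, K−S=0.0000, hold=0.0000 ⇒ V=0.0000 continue  boundary S*=61.0816
step 3: (k=3,j=0): S=69.3265, K−S=24.4735, hold=24.3029 ⇒ V=24.4735 exercise | (k=3,j=1): S=89.3054, K−S=4.4946, hold=9.9203 ⇒ V=9.9203 continue | (k=3,j=2): S=115.0418, K−S=0.0000, hold=1.9154 ⇒ V=1.9154 continue | (k=3,j=3): S=148.1951, K−S=0.0000, hold=0.0000 ⇒ V=0.0000 continue  boundary S*=69.3265
step 2: (k=2,j=0): S=78.6844, K−S=15.1156, hold=17.1650 ⇒ V=17.1650 continue | (k=2,j=1): S=101.3600, K−S=0.0000, hold=5.9236 ⇒ V=5.9236 continue | (k=2,j=2): S=130.5704, K−S=0.0000, hold=0.9621 ⇒ V=0.9621 continue  boundary S*=-
step 1: (k=1,j=0): S=89.3054, K−S=4.4946, hold=11.5311 ⇒ V=11.5311 continue | (k=1,j=1): S=115.0418, K−S=0.0000, hold=3.4478 ⇒ V=3.4478 continue  boundary S*=-
step 0: (k=0,j=0): S=101.3600, K−S=0.0000, hold=7.4852 ⇒ V=7.4852 continue  boundary S*=-

price = 7.4852
boundary = - - - 69.3265 61.0816 69.3265
tree:
7.4852
11.5311 3.4478
17.1650 5.9236 0.9621
24.4735 9.9203 1.9154 0.0000
32.7184 16.0216 3.8135 0.0000 0.0000
39.9828 24.4735 7.5923 0.0000 0.0000 0.0000
46.3832 32.7184 15.1156 0.0000 0.0000 0.0000 0.0000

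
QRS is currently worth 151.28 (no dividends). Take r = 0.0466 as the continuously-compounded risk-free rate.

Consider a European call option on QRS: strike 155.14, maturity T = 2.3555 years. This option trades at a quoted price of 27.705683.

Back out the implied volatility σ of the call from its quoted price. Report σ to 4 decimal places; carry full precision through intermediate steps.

At σ = 0.2378 the Black–Scholes value reproduces the quote:
σ√T = 0.2378·√2.3555 = 0.364967
d₁ = (ln(S/K) + (r+σ²/2)T) / (σ√T) = (ln(151.28/155.14) + (0.0466+0.2378²/2)·2.3555) / 0.364967 = (-0.025196 + 0.176367) / 0.364967 = 0.414205
d₂ = d₁ − σ√T = 0.414205 − 0.364967 = 0.049238
e^{−rT} = 0.896044
N(d₁) = 0.660638,  N(d₂) = 0.519635
V = S·N(d₁) − K·e^{−rT}·N(d₂) = 99.941333 − 72.235649 = 27.705683 (matching the quote); vega is positive throughout, so no other σ reproduces this price

sigma = 0.2378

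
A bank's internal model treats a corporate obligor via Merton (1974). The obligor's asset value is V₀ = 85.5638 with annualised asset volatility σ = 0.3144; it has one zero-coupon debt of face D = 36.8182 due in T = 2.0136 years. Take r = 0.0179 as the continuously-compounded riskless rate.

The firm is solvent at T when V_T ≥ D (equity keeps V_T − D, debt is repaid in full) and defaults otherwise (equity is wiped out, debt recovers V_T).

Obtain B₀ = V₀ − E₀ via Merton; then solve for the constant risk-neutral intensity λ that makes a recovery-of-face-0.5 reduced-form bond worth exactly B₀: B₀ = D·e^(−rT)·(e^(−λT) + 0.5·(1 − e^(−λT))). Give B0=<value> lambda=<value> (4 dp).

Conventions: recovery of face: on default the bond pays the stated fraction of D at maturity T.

B0=35.2935 lambda=0.0062

Apply the equity-as-call identities (strike 36.8182, horizon 2.0136 years):
d₁ = [ln(V₀/D) + (r + σ²/2)T] / (σ√T)
   = [ln(85.5638/36.8182) + (0.0179 + 0.5·0.3144²)·2.0136] / (0.3144·√2.0136)
   = [0.843270 + 0.135563] / 0.446138 = 2.194014
d₂ = d₁ − σ√T = 2.194014 − 0.446138 = 1.747876
N(d₁) = 0.985883,  N(d₂) = 0.959757,  e^(−rT) = 0.964598
E₀ = V₀·N(d₁) − D·e^(−rT)·N(d₂)
   = 85.5638·0.985883 − 36.8182·0.964598·0.959757 = 50.270314
B₀ = V₀ − E₀ = 85.5638 − 50.270314 = 35.293486
e^(−λT) = (B₀·e^(rT)/D − 0.5)/(1 − 0.5) = (35.2935·1.036701/36.8182 − 0.5)/0.5 = 0.98753891
λ = −ln(0.98753891)/2.0136 = 0.006227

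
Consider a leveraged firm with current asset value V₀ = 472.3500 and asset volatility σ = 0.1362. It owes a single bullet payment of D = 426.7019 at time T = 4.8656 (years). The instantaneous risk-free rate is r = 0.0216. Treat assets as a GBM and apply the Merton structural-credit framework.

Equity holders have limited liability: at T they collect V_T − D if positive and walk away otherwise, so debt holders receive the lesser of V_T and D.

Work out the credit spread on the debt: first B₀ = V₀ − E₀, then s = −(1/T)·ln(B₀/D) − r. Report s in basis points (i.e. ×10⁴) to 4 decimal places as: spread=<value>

spread=101.6560

Apply the equity-as-call identities (strike 426.7019, horizon 4.8656 years):
d₁ = [ln(V₀/D) + (r + σ²/2)T] / (σ√T)
   = [ln(472.3500/426.7019) + (0.0216 + 0.5·0.1362²)·4.8656] / (0.1362·√4.8656)
   = [0.101635 + 0.150226] / 0.300431 = 0.838331
d₂ = d₁ − σ√T = 0.838331 − 0.300431 = 0.537900
N(d₁) = 0.799078,  N(d₂) = 0.704677,  e^(−rT) = 0.900237
E₀ = V₀·N(d₁) − D·e^(−rT)·N(d₂)
   = 472.3500·0.799078 − 426.7019·0.900237·0.704677 = 106.754720
B₀ = V₀ − E₀ = 472.3500 − 106.754720 = 365.595280
spread = −(1/T)·ln(B₀/D) − r = −(1/4.8656)·ln(365.595280/426.7019) − 0.0216 = 0.01016560
in basis points: 0.01016560 × 10⁴ = 101.6560 bp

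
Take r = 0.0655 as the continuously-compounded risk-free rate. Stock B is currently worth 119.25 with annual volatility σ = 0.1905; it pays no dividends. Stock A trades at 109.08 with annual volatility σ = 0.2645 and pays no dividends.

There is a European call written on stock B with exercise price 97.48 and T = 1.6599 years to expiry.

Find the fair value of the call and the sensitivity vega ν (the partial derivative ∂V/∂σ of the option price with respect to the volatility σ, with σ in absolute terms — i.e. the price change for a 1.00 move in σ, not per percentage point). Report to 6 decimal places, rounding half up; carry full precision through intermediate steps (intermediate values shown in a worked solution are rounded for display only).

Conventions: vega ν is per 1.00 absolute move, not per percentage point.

σ√T = 0.1905·√1.6599 = 0.245435
d₁ = (ln(S/K) + (r+σ²/2)T) / (σ√T) = (ln(119.25/97.48) + (0.0655+0.1905²/2)·1.6599) / 0.245435 = (0.201575 + 0.138843) / 0.245435 = 1.386998
d₂ = d₁ − σ√T = 1.386998 − 0.245435 = 1.141563
e^{−rT} = 0.896978
N(d₁) = 0.917279,  N(d₂) = 0.873182
Call price V = S·N(d₁) − K·e^{−rT}·N(d₂) = 109.385500 − 76.348835 = 33.036665
φ(d₁) = (1/√(2π))·e^{−d₁²/2} = 0.152465
ν = S·φ(d₁)·√T = 23.424452

price = 33.036665
ν = 23.424452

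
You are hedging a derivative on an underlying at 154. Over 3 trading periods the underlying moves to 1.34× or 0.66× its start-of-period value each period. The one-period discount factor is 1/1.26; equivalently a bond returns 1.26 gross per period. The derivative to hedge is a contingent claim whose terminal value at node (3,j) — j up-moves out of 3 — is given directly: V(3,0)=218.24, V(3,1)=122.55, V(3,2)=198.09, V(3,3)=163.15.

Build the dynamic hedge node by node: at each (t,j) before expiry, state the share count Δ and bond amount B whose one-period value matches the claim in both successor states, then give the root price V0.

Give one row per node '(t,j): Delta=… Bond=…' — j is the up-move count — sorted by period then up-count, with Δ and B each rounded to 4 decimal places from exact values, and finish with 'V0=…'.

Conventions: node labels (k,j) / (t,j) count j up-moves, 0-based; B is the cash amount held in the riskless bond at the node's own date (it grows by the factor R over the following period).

Arbitrage-free pricing uses the up-move probability p* = (R−d)/(u−d) = 0.8824, discounting each step at R = 1.26.
Expiry values: V(3,0)=218.2400, V(3,1)=122.5500, V(3,2)=198.0900, V(3,3)=163.1500
Node (2,0) S=67.0824: V=(p*·122.5500+(1−p*)·218.2400)/1.26=106.1965; Δ=(122.5500−218.2400)/(89.8904−44.2744)=-2.0977; B=V−Δ·S=246.9171
Node (2,1) S=136.1976: V=(p*·198.0900+(1−p*)·122.5500)/1.26=150.1611; Δ=(198.0900−122.5500)/(182.5048−89.8904)=0.8156; B=V−Δ·S=39.0728
Node (2,2) S=276.5224: V=(p*·163.1500+(1−p*)·198.0900)/1.26=132.7465; Δ=(163.1500−198.0900)/(370.5400−182.5048)=-0.1858; B=V−Δ·S=184.1289
Node (1,0) S=101.6400: V=(p*·150.1611+(1−p*)·106.1965)/1.26=115.0705; Δ=(150.1611−106.1965)/(136.1976−67.0824)=0.6361; B=V−Δ·S=50.4167
Node (1,1) S=206.3600: V=(p*·132.7465+(1−p*)·150.1611)/1.26=106.9804; Δ=(132.7465−150.1611)/(276.5224−136.1976)=-0.1241; B=V−Δ·S=132.5900
Node (0,0) S=154.0000: V=(p*·106.9804+(1−p*)·115.0705)/1.26=85.6604; Δ=(106.9804−115.0705)/(206.3600−101.6400)=-0.0773; B=V−Δ·S=97.5576
As a check, the time-0 holding Δ(0,0)·S0 + B(0,0) comes to 85.6604 — exactly V0.

(0,0): Delta=-0.0773 Bond=97.5576
(1,0): Delta=0.6361 Bond=50.4167
(1,1): Delta=-0.1241 Bond=132.5900
(2,0): Delta=-2.0977 Bond=246.9171
(2,1): Delta=0.8156 Bond=39.0728
(2,2): Delta=-0.1858 Bond=184.1289
V0=85.6604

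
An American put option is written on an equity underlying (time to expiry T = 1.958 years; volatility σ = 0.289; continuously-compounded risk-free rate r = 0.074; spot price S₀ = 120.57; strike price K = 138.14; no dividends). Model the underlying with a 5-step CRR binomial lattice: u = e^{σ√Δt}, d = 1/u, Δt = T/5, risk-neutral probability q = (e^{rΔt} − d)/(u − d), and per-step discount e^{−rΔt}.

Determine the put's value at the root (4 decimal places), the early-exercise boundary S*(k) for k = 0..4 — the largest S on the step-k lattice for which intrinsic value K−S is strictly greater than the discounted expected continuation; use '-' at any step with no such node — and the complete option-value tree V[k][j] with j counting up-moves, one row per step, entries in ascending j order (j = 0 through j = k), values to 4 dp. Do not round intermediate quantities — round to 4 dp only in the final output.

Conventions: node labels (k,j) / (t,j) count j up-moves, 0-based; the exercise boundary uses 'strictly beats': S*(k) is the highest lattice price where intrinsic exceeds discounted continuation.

price = 22.8267
boundary = - 100.6229 83.9759 100.6229 120.5700
tree:
22.8267
37.5171 11.3501
54.1641 21.0435 3.5735
68.0570 37.5171 7.9238 0.0000
79.6515 54.1641 17.5700 0.0000 0.0000
89.3279 68.0570 37.5171 0.0000 0.0000 0.0000

params: Δt=0.39160 u=1.19824 d=0.83456 q=0.53576 e^(-rΔt)=0.97144
t_5 payoffs: 89.3279 68.0570 37.5171 0.0000 0.0000 0.0000
t_4: node(4,0) S=58.4885 payoff=79.6515 vs cont=75.7059 → 79.6515 [stop]  node(4,1) S=83.9759 payoff=54.1641 vs cont=50.2185 → 54.1641 [stop]  node(4,2) S=120.5700 payoff=17.5700 vs cont=16.9195 → 17.5700 [stop]  node(4,3) S=173.1107 payoff=0.0000 vs cont=0.0000 → 0.0000 [wait]  node(4,4) S=248.5469 payoff=0.0000 vs cont=0.0000 → 0.0000 [wait]  ⇒ S*(4)=120.5700
t_3: node(3,0) S=70.0830 payoff=68.0570 vs cont=64.1114 → 68.0570 [stop]  node(3,1) S=100.6229 payoff=37.5171 vs cont=33.5714 → 37.5171 [stop]  node(3,2) S=144.4713 payoff=0.0000 vs cont=7.9238 → 7.9238 [wait]  node(3,3) S=207.4274 payoff=0.0000 vs cont=0.0000 → 0.0000 [wait]  ⇒ S*(3)=100.6229
t_2: node(2,0) S=83.9759 payoff=54.1641 vs cont=50.2185 → 54.1641 [stop]  node(2,1) S=120.5700 payoff=17.5700 vs cont=21.0435 → 21.0435 [wait]  node(2,2) S=173.1107 payoff=0.0000 vs cont=3.5735 → 3.5735 [wait]  ⇒ S*(2)=83.9759
t_1: node(1,0) S=100.6229 payoff=37.5171 vs cont=35.3792 → 37.5171 [stop]  node(1,1) S=144.4713 payoff=0.0000 vs cont=11.3501 → 11.3501 [wait]  ⇒ S*(1)=100.6229
t_0: node(0,0) S=120.5700 payoff=17.5700 vs cont=22.8267 → 22.8267 [wait]  ⇒ S*(0)=-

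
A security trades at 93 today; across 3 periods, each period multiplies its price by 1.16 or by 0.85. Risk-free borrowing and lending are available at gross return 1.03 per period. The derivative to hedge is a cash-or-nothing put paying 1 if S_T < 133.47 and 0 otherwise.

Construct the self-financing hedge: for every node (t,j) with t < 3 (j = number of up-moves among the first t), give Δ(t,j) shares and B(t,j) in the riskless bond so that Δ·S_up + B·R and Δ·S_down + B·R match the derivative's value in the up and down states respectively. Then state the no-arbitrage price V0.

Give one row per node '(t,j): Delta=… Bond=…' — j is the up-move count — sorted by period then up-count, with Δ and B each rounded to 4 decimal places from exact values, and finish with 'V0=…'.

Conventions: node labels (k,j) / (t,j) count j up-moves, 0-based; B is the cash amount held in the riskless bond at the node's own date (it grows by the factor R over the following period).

(0,0): Delta=-0.0110 Bond=1.7611
(1,0): Delta=0.0000 Bond=0.9426
(1,1): Delta=-0.0169 Bond=2.4433
(2,0): Delta=0.0000 Bond=0.9709
(2,1): Delta=0.0000 Bond=0.9709
(2,2): Delta=-0.0258 Bond=3.6329
V0=0.7360

No-arbitrage ⇒ martingale measure with p* = (R−d)/(u−d) = 0.5806.
Expiry values: V(3,0)=1.0000, V(3,1)=1.0000, V(3,2)=1.0000, V(3,3)=0.0000
(2,0): S=67.1925. Δ = (V_up−V_dn)/(S_up−S_dn) = (1.0000−1.0000)/(77.9433−57.1136) = 0.0000. V = [p*·1.0000 + (1−p*)·1.0000]/1.03 = 0.9709. B = V − Δ·S = 0.9709.
(2,1): S=91.6980. Δ = (V_up−V_dn)/(S_up−S_dn) = (1.0000−1.0000)/(106.3697−77.9433) = 0.0000. V = [p*·1.0000 + (1−p*)·1.0000]/1.03 = 0.9709. B = V − Δ·S = 0.9709.
(2,2): S=125.1408. Δ = (V_up−V_dn)/(S_up−S_dn) = (0.0000−1.0000)/(145.1633−106.3697) = -0.0258. V = [p*·0.0000 + (1−p*)·1.0000]/1.03 = 0.4071. B = V − Δ·S = 3.6329.
(1,0): S=79.0500. Δ = (V_up−V_dn)/(S_up−S_dn) = (0.9709−0.9709)/(91.6980−67.1925) = 0.0000. V = [p*·0.9709 + (1−p*)·0.9709]/1.03 = 0.9426. B = V − Δ·S = 0.9426.
(1,1): S=107.8800. Δ = (V_up−V_dn)/(S_up−S_dn) = (0.4071−0.9709)/(125.1408−91.6980) = -0.0169. V = [p*·0.4071 + (1−p*)·0.9709]/1.03 = 0.6248. B = V − Δ·S = 2.4433.
(0,0): S=93.0000. Δ = (V_up−V_dn)/(S_up−S_dn) = (0.6248−0.9426)/(107.8800−79.0500) = -0.0110. V = [p*·0.6248 + (1−p*)·0.9426]/1.03 = 0.7360. B = V − Δ·S = 1.7611.
Check: Δ(0,0)·S0 + B(0,0) = 0.7360 = V0.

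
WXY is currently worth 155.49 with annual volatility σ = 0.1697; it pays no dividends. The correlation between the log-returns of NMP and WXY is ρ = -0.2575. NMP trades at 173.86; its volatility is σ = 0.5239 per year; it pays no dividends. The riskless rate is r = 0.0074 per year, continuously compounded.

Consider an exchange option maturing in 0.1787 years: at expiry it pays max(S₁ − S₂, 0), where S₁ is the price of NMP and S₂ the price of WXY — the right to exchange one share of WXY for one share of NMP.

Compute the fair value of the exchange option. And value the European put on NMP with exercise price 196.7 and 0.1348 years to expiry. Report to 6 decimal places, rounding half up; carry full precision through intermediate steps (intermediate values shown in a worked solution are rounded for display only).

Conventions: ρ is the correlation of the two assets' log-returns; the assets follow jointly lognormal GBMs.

σ_eff = √(σ₁² + σ₂² − 2ρσ₁σ₂) = √(0.5239² + 0.1697² − 2·-0.2575·0.5239·0.1697) = 0.590809
d₁ = (ln(S₁/S₂) + (q₂ − q₁ + σ_eff²/2)T) / (σ_eff√T) = (ln(173.86/155.49) + (0.0 − 0.0 + 0.174528)·0.1787) / 0.249752 = 0.571995
d₂ = d₁ − σ_eff√T = 0.571995 − 0.249752 = 0.322242
N(d₁) = 0.716337,  N(d₂) = 0.626365
V = S₁·e^{−q₁T}·N(d₁) − S₂·e^{−q₂T}·N(d₂) = 124.542396 − 97.393567 = 27.148829
[vanilla: NMP put K=196.7]
σ√T = 0.5239·√0.1348 = 0.192351
d₁ = (ln(S/K) + (r+σ²/2)T) / (σ√T) = (ln(173.86/196.7) + (0.0074+0.5239²/2)·0.1348) / 0.192351 = (-0.123429 + 0.019497) / 0.192351 = -0.540329
d₂ = d₁ − σ√T = -0.540329 − 0.192351 = -0.732679
e^{−rT} = 0.999003
N(−d₁) = 0.705515,  N(−d₂) = 0.768123
price = K·e^{−rT}·N(−d₂) − S·N(−d₁) = 150.939133 − 122.660795 = 28.278338

exchange price = 27.148829
price(NMP put K=196.7) = 28.278338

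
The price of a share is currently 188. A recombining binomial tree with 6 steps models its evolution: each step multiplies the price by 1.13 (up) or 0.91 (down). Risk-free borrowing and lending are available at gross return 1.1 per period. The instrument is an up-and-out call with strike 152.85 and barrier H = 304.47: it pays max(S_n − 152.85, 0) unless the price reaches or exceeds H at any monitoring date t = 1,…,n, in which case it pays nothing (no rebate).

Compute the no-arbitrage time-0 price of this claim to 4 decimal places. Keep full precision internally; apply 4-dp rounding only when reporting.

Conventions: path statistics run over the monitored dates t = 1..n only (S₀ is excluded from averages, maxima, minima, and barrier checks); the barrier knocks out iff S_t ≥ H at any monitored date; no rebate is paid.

No-arbitrage gives p* = (R−d)/(u−d) = 0.8636: enumerate every path, weight its payoff by its p*-probability, and discount by R^6.
Enumerate all 2^6 = 64 price paths (U = up ×1.13, D = down ×0.91); each path with k up-moves has probability p*^k·(1−p*)^(6−k).
DDDDDD: M=171.0800, payoff=0.0000, prob=0.000006
UDDDDD: M=212.4400, payoff=0.0000, prob=0.000041
DUDDDD: M=193.3204, payoff=0.0000, prob=0.000041
UUDDDD: M=240.0572, payoff=11.7691, prob=0.000258
DDUDDD: M=175.9216, payoff=0.0000, prob=0.000041
UDUDDD: M=218.4521, payoff=11.7691, prob=0.000258
DUUDDD: M=218.4521, payoff=11.7691, prob=0.000258
UUUDDD: M=271.2646, payoff=51.5672, prob=0.001633
DDDUDD: M=171.0800, payoff=0.0000, prob=0.000041
UDDUDD: M=212.4400, payoff=11.7691, prob=0.000258
DUDUDD: M=198.7914, payoff=11.7691, prob=0.000258
UUDUDD: M=246.8508, payoff=51.5672, prob=0.001633
DDUUDD: M=198.7914, payoff=11.7691, prob=0.000258
UDUUDD: M=246.8508, payoff=51.5672, prob=0.001633
DUUUDD: M=246.8508, payoff=51.5672, prob=0.001633
UUUUDD: M=306.5290, payoff=0.0000, prob=0.010345
DDDDUD: M=171.0800, payoff=0.0000, prob=0.000041
UDDDUD: M=212.4400, payoff=11.7691, prob=0.000258
DUDDUD: M=193.3204, payoff=11.7691, prob=0.000258
UUDDUD: M=240.0572, payoff=51.5672, prob=0.001633
DDUDUD: M=180.9001, payoff=11.7691, prob=0.000258
UDUDUD: M=224.6342, payoff=51.5672, prob=0.001633
DUUDUD: M=224.6342, payoff=51.5672, prob=0.001633
UUUDUD: M=278.9414, payoff=100.9867, prob=0.010345
DDDUUD: M=180.9001, payoff=11.7691, prob=0.000258
UDDUUD: M=224.6342, payoff=51.5672, prob=0.001633
DUDUUD: M=224.6342, payoff=51.5672, prob=0.001633
UUDUUD: M=278.9414, payoff=100.9867, prob=0.010345
DDUUUD: M=224.6342, payoff=51.5672, prob=0.001633
UDUUUD: M=278.9414, payoff=100.9867, prob=0.010345
DUUUUD: M=278.9414, payoff=100.9867, prob=0.010345
UUUUUD: M=346.3778, payoff=0.0000, prob=0.065517
DDDDDU: M=171.0800, payoff=0.0000, prob=0.000041
UDDDDU: M=212.4400, payoff=11.7691, prob=0.000258
DUDDDU: M=193.3204, payoff=11.7691, prob=0.000258
UUDDDU: M=240.0572, payoff=51.5672, prob=0.001633
DDUDDU: M=175.9216, payoff=11.7691, prob=0.000258
UDUDDU: M=218.4521, payoff=51.5672, prob=0.001633
DUUDDU: M=218.4521, payoff=51.5672, prob=0.001633
UUUDDU: M=271.2646, payoff=100.9867, prob=0.010345
DDDUDU: M=171.0800, payoff=11.7691, prob=0.000258
UDDUDU: M=212.4400, payoff=51.5672, prob=0.001633
DUDUDU: M=204.4172, payoff=51.5672, prob=0.001633
UUDUDU: M=253.8367, payoff=100.9867, prob=0.010345
DDUUDU: M=204.4172, payoff=51.5672, prob=0.001633
UDUUDU: M=253.8367, payoff=100.9867, prob=0.010345
DUUUDU: M=253.8367, payoff=100.9867, prob=0.010345
UUUUDU: M=315.2038, payoff=0.0000, prob=0.065517
DDDDUU: M=171.0800, payoff=11.7691, prob=0.000258
UDDDUU: M=212.4400, payoff=51.5672, prob=0.001633
DUDDUU: M=204.4172, payoff=51.5672, prob=0.001633
UUDDUU: M=253.8367, payoff=100.9867, prob=0.010345
DDUDUU: M=204.4172, payoff=51.5672, prob=0.001633
UDUDUU: M=253.8367, payoff=100.9867, prob=0.010345
DUUDUU: M=253.8367, payoff=100.9867, prob=0.010345
UUUDUU: M=315.2038, payoff=0.0000, prob=0.065517
DDDUUU: M=204.4172, payoff=51.5672, prob=0.001633
UDDUUU: M=253.8367, payoff=100.9867, prob=0.010345
DUDUUU: M=253.8367, payoff=100.9867, prob=0.010345
UUDUUU: M=315.2038, payoff=0.0000, prob=0.065517
DDUUUU: M=253.8367, payoff=100.9867, prob=0.010345
UDUUUU: M=315.2038, payoff=0.0000, prob=0.065517
DUUUUU: M=315.2038, payoff=0.0000, prob=0.065517
UUUUUU: M=391.4069, payoff=0.0000, prob=0.414940
Price = Σ prob·payoff / R^6 = 16.355687 / 1.771561 = 9.2324

price = 9.2324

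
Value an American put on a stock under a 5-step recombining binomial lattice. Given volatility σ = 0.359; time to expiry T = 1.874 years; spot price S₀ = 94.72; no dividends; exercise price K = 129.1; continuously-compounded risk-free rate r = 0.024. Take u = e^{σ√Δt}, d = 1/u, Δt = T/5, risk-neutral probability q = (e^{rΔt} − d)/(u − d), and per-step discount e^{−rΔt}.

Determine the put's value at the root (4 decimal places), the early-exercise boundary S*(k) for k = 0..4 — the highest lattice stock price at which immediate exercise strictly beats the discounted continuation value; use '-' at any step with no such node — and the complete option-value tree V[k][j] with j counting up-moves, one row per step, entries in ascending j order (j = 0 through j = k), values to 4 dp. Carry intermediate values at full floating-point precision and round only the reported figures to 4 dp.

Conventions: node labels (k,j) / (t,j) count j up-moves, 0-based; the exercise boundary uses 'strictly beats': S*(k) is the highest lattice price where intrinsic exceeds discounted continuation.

Δt=0.37480  u=1.24581  d=0.80269  q=0.46567  discount=0.99105
step 5 (expiry): payoffs max(K−S,0) = 97.5362 80.1120 53.0689 11.0972 0.0000 0.0000
step 4: (k=4,j=0): S=39.3223, K−S=89.7777, hold=88.6216 ⇒ V=89.7777 exercise | (k=4,j=1): S=61.0296, K−S=68.0704, hold=66.9143 ⇒ V=68.0704 exercise | (k=4,j=2): S=94.7200, K−S=34.3800, hold=33.2239 ⇒ V=34.3800 exercise | (k=4,j=3): S=147.0086, K−S=0.0000, hold=5.8765 ⇒ V=5.8765 continue | (k=4,j=4): S=228.1624, K−S=0.0000, hold=0.0000 ⇒ V=0.0000 continue  boundary S*=94.7200
step 3: (k=3,j=0): S=48.9880, K−S=80.1120, hold=78.9559 ⇒ V=80.1120 exercise | (k=3,j=1): S=76.0311, K−S=53.0689, hold=51.9129 ⇒ V=53.0689 exercise | (k=3,j=2): S=118.0028, K−S=11.0972, hold=20.9179 ⇒ V=20.9179 continue | (k=3,j=3): S=183.1443, K−S=0.0000, hold=3.1119 ⇒ V=3.1119 continue  boundary S*=76.0311
step 2: (k=2,j=0): S=61.0296, K−S=68.0704, hold=66.9143 ⇒ V=68.0704 exercise | (k=2,j=1): S=94.7200, K−S=34.3800, hold=37.7561 ⇒ V=37.7561 continue | (k=2,j=2): S=147.0086, K−S=0.0000, hold=12.5132 ⇒ V=12.5132 continue  boundary S*=61.0296
step 1: (k=1,j=0): S=76.0311, K−S=53.0689, hold=53.4709 ⇒ V=53.4709 continue | (k=1,j=1): S=118.0028, K−S=11.0972, hold=25.7685 ⇒ V=25.7685 continue  boundary S*=-
step 0: (k=0,j=0): S=94.7200, K−S=34.3800, hold=40.2075 ⇒ V=40.2075 continue  boundary S*=-

price = 40.2075
boundary = - - 61.0296 76.0311 94.7200
tree:
40.2075
53.4709 25.7685
68.0704 37.7561 12.5132
80.1120 53.0689 20.9179 3.1119
89.7777 68.0704 34.3800 5.8765 0.0000
97.5362 80.1120 53.0689 11.0972 0.0000 0.0000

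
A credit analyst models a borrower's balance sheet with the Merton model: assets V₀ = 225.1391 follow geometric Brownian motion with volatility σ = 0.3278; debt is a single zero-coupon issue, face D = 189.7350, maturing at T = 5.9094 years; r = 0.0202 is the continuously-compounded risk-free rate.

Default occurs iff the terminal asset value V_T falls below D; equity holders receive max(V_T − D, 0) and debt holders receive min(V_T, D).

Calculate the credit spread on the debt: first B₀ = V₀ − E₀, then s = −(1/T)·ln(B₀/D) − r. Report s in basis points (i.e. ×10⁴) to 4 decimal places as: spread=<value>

spread=411.1540

Equity is a call on the firm's assets struck at D = 189.7350:
d₁ = [ln(V₀/D) + (r + σ²/2)T] / (σ√T)
   = [ln(225.1391/189.7350) + (0.0202 + 0.5·0.3278²)·5.9094] / (0.3278·√5.9094)
   = [0.171090 + 0.436861] / 0.796857 = 0.762936
d₂ = d₁ − σ√T = 0.762936 − 0.796857 = -0.033922
N(d₁) = 0.777249,  N(d₂) = 0.486470,  e^(−rT) = 0.887479
E₀ = V₀·N(d₁) − D·e^(−rT)·N(d₂)
   = 225.1391·0.777249 − 189.7350·0.887479·0.486470 = 93.074510
B₀ = V₀ − E₀ = 225.1391 − 93.074510 = 132.064590
spread = −(1/T)·ln(B₀/D) − r = −(1/5.9094)·ln(132.064590/189.7350) − 0.0202 = 0.04111540
in basis points: 0.04111540 × 10⁴ = 411.1540 bp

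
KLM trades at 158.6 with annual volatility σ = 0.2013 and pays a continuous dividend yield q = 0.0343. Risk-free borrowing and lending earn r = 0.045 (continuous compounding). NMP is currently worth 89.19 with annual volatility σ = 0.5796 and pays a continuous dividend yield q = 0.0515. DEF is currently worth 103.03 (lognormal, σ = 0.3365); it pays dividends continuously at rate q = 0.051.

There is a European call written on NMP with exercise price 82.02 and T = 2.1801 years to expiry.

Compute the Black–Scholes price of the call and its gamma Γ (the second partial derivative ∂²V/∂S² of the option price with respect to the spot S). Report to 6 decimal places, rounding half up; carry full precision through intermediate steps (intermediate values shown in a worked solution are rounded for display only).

price = 28.280625
Γ = 0.004103

σ√T = 0.5796·√2.1801 = 0.855789
d₁ = (ln(S/K) + (r−q+σ²/2)T) / (σ√T) = (ln(89.19/82.02) + (0.045−0.0515+0.5796²/2)·2.1801) / 0.855789 = (0.083806 + 0.352017) / 0.855789 = 0.509264
d₂ = d₁ − σ√T = 0.509264 − 0.855789 = -0.346525
e^{−rT} = 0.906554
e^{−qT} = 0.893798
N(d₁) = 0.694716,  N(d₂) = 0.364474
Call price V = S·e^{−qT}·N(d₁) − K·e^{−rT}·N(d₂) = 55.381311 − 27.100685 = 28.280625
φ(d₁) = (1/√(2π))·e^{−d₁²/2} = 0.350423
Γ = e^{−qT}·φ(d₁) / (S·σ·√T) = 0.004103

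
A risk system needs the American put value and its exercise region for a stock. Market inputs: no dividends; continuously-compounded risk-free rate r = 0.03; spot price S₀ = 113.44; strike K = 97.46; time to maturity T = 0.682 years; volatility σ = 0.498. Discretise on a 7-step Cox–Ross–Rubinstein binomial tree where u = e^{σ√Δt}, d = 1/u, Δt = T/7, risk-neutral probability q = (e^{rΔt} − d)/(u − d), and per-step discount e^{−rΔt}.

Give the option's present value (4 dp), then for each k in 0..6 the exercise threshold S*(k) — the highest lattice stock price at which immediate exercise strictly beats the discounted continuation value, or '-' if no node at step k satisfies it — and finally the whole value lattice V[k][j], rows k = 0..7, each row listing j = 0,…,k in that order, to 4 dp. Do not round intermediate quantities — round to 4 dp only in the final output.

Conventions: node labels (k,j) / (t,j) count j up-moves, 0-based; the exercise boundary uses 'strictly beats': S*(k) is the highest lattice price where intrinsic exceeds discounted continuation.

Δt=0.09743  u=1.16818  d=0.85604  q=0.47059  discount=0.99708
step 7 (expiry): payoffs max(K−S,0) = 59.2472 45.3135 26.2991 0.3513 0.0000 0.0000 0.0000 0.0000
step 6: (k=6,j=0): S=44.6392, K−S=52.8208, hold=52.5363 ⇒ V=52.8208 exercise | (k=6,j=1): S=60.9163, K−S=36.5437, hold=36.2593 ⇒ V=36.5437 exercise | (k=6,j=2): S=83.1285, K−S=14.3315, hold=14.0471 ⇒ V=14.3315 exercise | (k=6,j=3): S=113.4400, K−S=0.0000, hold=0.1855 ⇒ V=0.1855 continue | (k=6,j=4): S=154.8042, K−S=0.0000, hold=0.0000 ⇒ V=0.0000 continue | (k=6,j=5): S=211.2512, K−S=0.0000, hold=0.0000 ⇒ V=0.0000 continue | (k=6,j=6): S=288.2808, K−S=0.0000, hold=0.0000 ⇒ V=0.0000 continue  boundary S*=83.1285
step 5: (k=5,j=0): S=52.1465, K−S=45.3135, hold=45.0291 ⇒ V=45.3135 exercise | (k=5,j=1): S=71.1609, K−S=26.2991, hold=26.0146 ⇒ V=26.2991 exercise | (k=5,j=2): S=97.1087, K−S=0.3513, hold=7.6521 ⇒ V=7.6521 continue | (k=5,j=3): S=132.5179, K−S=0.0000, hold=0.0979 ⇒ V=0.0979 continue | (k=5,j=4): S=180.8385, K−S=0.0000, hold=0.0000 ⇒ V=0.0000 continue | (k=5,j=5): S=246.7786, K−S=0.0000, hold=0.0000 ⇒ V=0.0000 continue  boundary S*=71.1609
step 4: (k=4,j=0): S=60.9163, K−S=36.5437, hold=36.2593 ⇒ V=36.5437 exercise | (k=4,j=1): S=83.1285, K−S=14.3315, hold=17.4728 ⇒ V=17.4728 continue | (k=4,j=2): S=113.4400, K−S=0.0000, hold=4.0852 ⇒ V=4.0852 continue | (k=4,j=3): S=154.8042, K−S=0.0000, hold=0.0517 ⇒ V=0.0517 continue | (k=4,j=4): S=211.2512, K−S=0.0000, hold=0.0000 ⇒ V=0.0000 continue  boundary S*=60.9163
step 3: (k=3,j=0): S=71.1609, K−S=26.2991, hold=27.4886 ⇒ V=27.4886 continue | (k=3,j=1): S=97.1087, K−S=0.3513, hold=11.1400 ⇒ V=11.1400 continue | (k=3,j=2): S=132.5179, K−S=0.0000, hold=2.1806 ⇒ V=2.1806 continue | (k=3,j=3): S=180.8385, K−S=0.0000, hold=0.0273 ⇒ V=0.0273 continue  boundary S*=-
step 2: (k=2,j=0): S=83.1285, K−S=14.3315, hold=19.7373 ⇒ V=19.7373 continue | (k=2,j=1): S=113.4400, K−S=0.0000, hold=6.9036 ⇒ V=6.9036 continue | (k=2,j=2): S=154.8042, K−S=0.0000, hold=1.1639 ⇒ V=1.1639 continue  boundary S*=-
step 1: (k=1,j=0): S=97.1087, K−S=0.3513, hold=13.6578 ⇒ V=13.6578 continue | (k=1,j=1): S=132.5179, K−S=0.0000, hold=4.1902 ⇒ V=4.1902 continue  boundary S*=-
step 0: (k=0,j=0): S=113.4400, K−S=0.0000, hold=9.1756 ⇒ V=9.1756 continue  boundary S*=-

price = 9.1756
boundary = - - - - 60.9163 71.1609 83.1285
tree:
9.1756
13.6578 4.1902
19.7373 6.9036 1.1639
27.4886 11.1400 2.1806 0.0273
36.5437 17.4728 4.0852 0.0517 0.0000
45.3135 26.2991 7.6521 0.0979 0.0000 0.0000
52.8208 36.5437 14.3315 0.1855 0.0000 0.0000 0.0000
59.2472 45.3135 26.2991 0.3513 0.0000 0.0000 0.0000 0.0000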